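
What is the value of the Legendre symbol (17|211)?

-1

Euler's criterion: (17/211) ≡ 17^105 (mod 211).
17^2 ≡ 78 (mod 211)
17^4 ≡ 176 (mod 211)
17^8 ≡ 170 (mod 211)
17^16 ≡ 204 (mod 211)
17^32 ≡ 49 (mod 211)
17^64 ≡ 80 (mod 211)
17^105 = 17^(64+32+8+1) ≡ 210 (mod 211).
Result is 210 ≡ −1, so (17/211) = −1.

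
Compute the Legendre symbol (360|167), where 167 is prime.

First reduce: 360 ≡ 26 (mod 167).
Pull out 2: since 167 ≡ 7 (mod 8), (2/167) = +1.
Reciprocity: 13 ≡ 1 and 167 ≡ 3 (mod 4), so (13/167) = +(167/13).
Reduce top mod 13: now compute (11/13).
Reciprocity: 11 ≡ 3 and 13 ≡ 1 (mod 4), so (11/13) = +(13/11).
Reduce top mod 11: now compute (2/11).
Pull out 2: since 11 ≡ 3 (mod 8), (2/11) = -1.
Reached (1/11) = 1. Collecting the sign flips along the way, the symbol is -1.

-1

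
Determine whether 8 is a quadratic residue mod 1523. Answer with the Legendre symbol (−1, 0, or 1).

Pull out 2^3: since 1523 ≡ 3 (mod 8), (2/1523) = -1, so (2/1523)^3 = -1.
Reached (1/1523) = 1. Collecting the sign flips along the way, the symbol is -1.

-1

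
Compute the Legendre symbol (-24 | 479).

Euler's criterion: (-24/479) ≡ 455^239 (mod 479).
455^2 ≡ 97 (mod 479)
455^4 ≡ 308 (mod 479)
455^8 ≡ 22 (mod 479)
455^16 ≡ 5 (mod 479)
455^32 ≡ 25 (mod 479)
455^64 ≡ 146 (mod 479)
455^128 ≡ 240 (mod 479)
455^239 = 455^(128+64+32+8+4+2+1) ≡ 478 (mod 479).
Result is 478 ≡ −1, so (-24/479) = −1.

-1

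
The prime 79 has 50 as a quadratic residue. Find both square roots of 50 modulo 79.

Since 79 ≡ 3 (mod 4), a square root of 50 is 50^((79+1)/4) = 50^20 mod 79.
Repeated squaring: 50^2≡51, 50^4≡73, 50^8≡36, 50^16≡32 (mod 79).
50^20 = 50^(16+4) ≡ 45 (mod 79).
Check: 45² = 2025 ≡ 50 (mod 79). The two roots are 34 and 45.

34, 45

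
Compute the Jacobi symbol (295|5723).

0

Reciprocity: 295 ≡ 3 and 5723 ≡ 3 (mod 4), so (295/5723) = −(5723/295).
Reduce top mod 295: now compute (118/295).
Pull out 2: since 295 ≡ 7 (mod 8), (2/295) = +1.
Reciprocity: 59 ≡ 3 and 295 ≡ 3 (mod 4), so (59/295) = −(295/59).
Reduce top mod 59: now compute (0/59).
Top reduces to 0: gcd > 1, so the symbol is 0.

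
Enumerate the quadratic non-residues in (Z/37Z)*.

Square k = 1,…,18 (k and 37−k give the same square):
1²=1, 2²=4, 3²=9, 4²=16, 5²=25, 6²=36, 7²≡12, 8²≡27, 9²≡7, 10²≡26, 11²≡10, 12²≡33, 13²≡21, 14²≡11, 15²≡3, 16²≡34, 17²≡30, 18²≡28 (mod 37).
The residues are {1, 3, 4, 7, 9, 10, 11, 12, 16, 21, 25, 26, 27, 28, 30, 33, 34, 36}; the non-residues are the remaining 18 nonzero classes.

2 5 6 8 13 14 15 17 18 19 20 22 23 24 29 31 32 35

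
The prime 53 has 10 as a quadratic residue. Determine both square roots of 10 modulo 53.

53 ≡ 1 (mod 4), so we find a root by search.
Trying successive values, 13² = 169 ≡ 10 (mod 53). The other root is 53 − 13 = 40.

13, 40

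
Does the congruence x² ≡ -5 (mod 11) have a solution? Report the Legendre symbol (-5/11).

Euler's criterion: (-5/11) ≡ 6^5 (mod 11).
6^2 ≡ 3 (mod 11)
6^4 ≡ 9 (mod 11)
6^5 = 6^(4+1) ≡ 10 (mod 11).
Result is 10 ≡ −1, so (-5/11) = −1.

-1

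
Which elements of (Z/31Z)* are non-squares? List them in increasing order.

Square k = 1,…,15 (k and 31−k give the same square):
1²=1, 2²=4, 3²=9, 4²=16, 5²=25, 6²≡5, 7²≡18, 8²≡2, 9²≡19, 10²≡7, 11²≡28, 12²≡20, 13²≡14, 14²≡10, 15²≡8 (mod 31).
The residues are {1, 2, 4, 5, 7, 8, 9, 10, 14, 16, 18, 19, 20, 25, 28}; the non-residues are the remaining 15 nonzero classes.

3,6,11,12,13,15,17,21,22,23,24,26,27,29,30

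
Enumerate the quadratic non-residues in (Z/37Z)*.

Square k = 1,…,18 (k and 37−k give the same square):
1²=1, 2²=4, 3²=9, 4²=16, 5²=25, 6²=36, 7²≡12, 8²≡27, 9²≡7, 10²≡26, 11²≡10, 12²≡33, 13²≡21, 14²≡11, 15²≡3, 16²≡34, 17²≡30, 18²≡28 (mod 37).
The residues are {1, 3, 4, 7, 9, 10, 11, 12, 16, 21, 25, 26, 27, 28, 30, 33, 34, 36}; the non-residues are the remaining 18 nonzero classes.

2,5,6,8,13,14,15,17,18,19,20,22,23,24,29,31,32,35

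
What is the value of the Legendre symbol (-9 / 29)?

1

First reduce: -9 ≡ 20 (mod 29).
Pull out 2^2: since 29 ≡ 5 (mod 8), (2/29) = -1, so (2/29)^2 = +1.
Reciprocity: 5 ≡ 1 and 29 ≡ 1 (mod 4), so (5/29) = +(29/5).
Reduce top mod 5: now compute (4/5).
Pull out 2^2: since 5 ≡ 5 (mod 8), (2/5) = -1, so (2/5)^2 = +1.
Reached (1/5) = 1. Collecting the sign flips along the way, the symbol is +1.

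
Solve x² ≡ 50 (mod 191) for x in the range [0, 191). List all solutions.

94, 97

Since 191 ≡ 3 (mod 4), a square root of 50 is 50^((191+1)/4) = 50^48 mod 191.
Repeated squaring: 50^2≡17, 50^4≡98, 50^8≡54, 50^16≡51, 50^32≡118 (mod 191).
50^48 = 50^(32+16) ≡ 97 (mod 191).
Check: 97² = 9409 ≡ 50 (mod 191). The two roots are 94 and 97.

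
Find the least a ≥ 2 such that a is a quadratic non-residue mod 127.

3

(2/127) = +1, so 2 is a residue.
(3/127) = −1, so 3 is the smallest positive non-residue mod 127.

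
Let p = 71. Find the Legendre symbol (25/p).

1

Euler's criterion: (25/71) ≡ 25^35 (mod 71).
25^2 ≡ 57 (mod 71)
25^4 ≡ 54 (mod 71)
25^8 ≡ 5 (mod 71)
25^16 ≡ 25 (mod 71)
25^32 ≡ 57 (mod 71)
25^35 = 25^(32+2+1) ≡ 1 (mod 71).
Result is 1, so (25/71) = 1.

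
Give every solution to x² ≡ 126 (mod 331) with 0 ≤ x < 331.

Since 331 ≡ 3 (mod 4), a square root of 126 is 126^((331+1)/4) = 126^83 mod 331.
Repeated squaring: 126^2≡319, 126^4≡144, 126^8≡214, 126^16≡118, 126^32≡22, 126^64≡153 (mod 331).
126^83 = 126^(64+16+2+1) ≡ 253 (mod 331).
Check: 253² = 64009 ≡ 126 (mod 331). The two roots are 78 and 253.

78, 253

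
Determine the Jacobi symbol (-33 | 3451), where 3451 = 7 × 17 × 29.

First reduce: -33 ≡ 3418 (mod 3451).
Pull out 2: since 3451 ≡ 3 (mod 8), (2/3451) = -1.
Reciprocity: 1709 ≡ 1 and 3451 ≡ 3 (mod 4), so (1709/3451) = +(3451/1709).
Reduce top mod 1709: now compute (33/1709).
Reciprocity: 33 ≡ 1 and 1709 ≡ 1 (mod 4), so (33/1709) = +(1709/33).
Reduce top mod 33: now compute (26/33).
Pull out 2: since 33 ≡ 1 (mod 8), (2/33) = +1.
Reciprocity: 13 ≡ 1 and 33 ≡ 1 (mod 4), so (13/33) = +(33/13).
Reduce top mod 13: now compute (7/13).
Reciprocity: 7 ≡ 3 and 13 ≡ 1 (mod 4), so (7/13) = +(13/7).
Reduce top mod 7: now compute (6/7).
Pull out 2: since 7 ≡ 7 (mod 8), (2/7) = +1.
Reciprocity: 3 ≡ 3 and 7 ≡ 3 (mod 4), so (3/7) = −(7/3).
Reduce top mod 3: now compute (1/3).
Reached (1/3) = 1. Collecting the sign flips along the way, the symbol is +1.

1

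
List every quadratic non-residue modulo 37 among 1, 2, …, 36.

Square k = 1,…,18 (k and 37−k give the same square):
1²=1, 2²=4, 3²=9, 4²=16, 5²=25, 6²=36, 7²≡12, 8²≡27, 9²≡7, 10²≡26, 11²≡10, 12²≡33, 13²≡21, 14²≡11, 15²≡3, 16²≡34, 17²≡30, 18²≡28 (mod 37).
The residues are {1, 3, 4, 7, 9, 10, 11, 12, 16, 21, 25, 26, 27, 28, 30, 33, 34, 36}; the non-residues are the remaining 18 nonzero classes.

2, 5, 6, 8, 13, 14, 15, 17, 18, 19, 20, 22, 23, 24, 29, 31, 32, 35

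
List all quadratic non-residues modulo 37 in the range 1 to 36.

2, 5, 6, 8, 13, 14, 15, 17, 18, 19, 20, 22, 23, 24, 29, 31, 32, 35

Square k = 1,…,18 (k and 37−k give the same square):
1²=1, 2²=4, 3²=9, 4²=16, 5²=25, 6²=36, 7²≡12, 8²≡27, 9²≡7, 10²≡26, 11²≡10, 12²≡33, 13²≡21, 14²≡11, 15²≡3, 16²≡34, 17²≡30, 18²≡28 (mod 37).
The residues are {1, 3, 4, 7, 9, 10, 11, 12, 16, 21, 25, 26, 27, 28, 30, 33, 34, 36}; the non-residues are the remaining 18 nonzero classes.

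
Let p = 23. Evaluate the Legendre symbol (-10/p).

First reduce: -10 ≡ 13 (mod 23).
Reciprocity: 13 ≡ 1 and 23 ≡ 3 (mod 4), so (13/23) = +(23/13).
Reduce top mod 13: now compute (10/13).
Pull out 2: since 13 ≡ 5 (mod 8), (2/13) = -1.
Reciprocity: 5 ≡ 1 and 13 ≡ 1 (mod 4), so (5/13) = +(13/5).
Reduce top mod 5: now compute (3/5).
Reciprocity: 3 ≡ 3 and 5 ≡ 1 (mod 4), so (3/5) = +(5/3).
Reduce top mod 3: now compute (2/3).
Pull out 2: since 3 ≡ 3 (mod 8), (2/3) = -1.
Reached (1/3) = 1. Collecting the sign flips along the way, the symbol is +1.

1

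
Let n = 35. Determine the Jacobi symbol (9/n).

Reciprocity: 9 ≡ 1 and 35 ≡ 3 (mod 4), so (9/35) = +(35/9).
Reduce top mod 9: now compute (8/9).
Pull out 2^3: since 9 ≡ 1 (mod 8), (2/9) = +1, so (2/9)^3 = +1.
Reached (1/9) = 1. Collecting the sign flips along the way, the symbol is +1.

1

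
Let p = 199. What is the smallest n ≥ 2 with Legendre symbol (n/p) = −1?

(2/199) = +1, so 2 is a residue.
(3/199) = −1, so 3 is the smallest positive non-residue mod 199.

3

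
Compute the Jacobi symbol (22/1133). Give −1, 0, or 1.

Pull out 2: since 1133 ≡ 5 (mod 8), (2/1133) = -1.
Reciprocity: 11 ≡ 3 and 1133 ≡ 1 (mod 4), so (11/1133) = +(1133/11).
Reduce top mod 11: now compute (0/11).
Top reduces to 0: gcd > 1, so the symbol is 0.

0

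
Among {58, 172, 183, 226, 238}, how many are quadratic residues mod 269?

(58/269) = +1 → QR.
(172/269) = +1 → QR.
(183/269) = -1 → non-residue.
(226/269) = +1 → QR.
(238/269) = -1 → non-residue.
Total quadratic residues among the 5: 3.

3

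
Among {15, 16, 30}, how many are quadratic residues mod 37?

(15/37) = -1 → non-residue.
(16/37) = +1 → QR.
(30/37) = +1 → QR.
Total quadratic residues among the 3: 2.

2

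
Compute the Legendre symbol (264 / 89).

-1

Euler's criterion: (264/89) ≡ 86^44 (mod 89).
86^2 ≡ 9 (mod 89)
86^4 ≡ 81 (mod 89)
86^8 ≡ 64 (mod 89)
86^16 ≡ 2 (mod 89)
86^32 ≡ 4 (mod 89)
86^44 = 86^(32+8+4) ≡ 88 (mod 89).
Result is 88 ≡ −1, so (264/89) = −1.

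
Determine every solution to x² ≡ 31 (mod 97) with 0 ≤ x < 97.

97 ≡ 1 (mod 4), so we find a root by search.
Trying successive values, 15² = 225 ≡ 31 (mod 97). The other root is 97 − 15 = 82.

15, 82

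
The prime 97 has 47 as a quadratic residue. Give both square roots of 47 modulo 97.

12, 85

97 ≡ 1 (mod 4), so we find a root by search.
Trying successive values, 12² = 144 ≡ 47 (mod 97). The other root is 97 − 12 = 85.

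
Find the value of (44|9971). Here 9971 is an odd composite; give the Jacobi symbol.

-1

Pull out 2^2: since 9971 ≡ 3 (mod 8), (2/9971) = -1, so (2/9971)^2 = +1.
Reciprocity: 11 ≡ 3 and 9971 ≡ 3 (mod 4), so (11/9971) = −(9971/11).
Reduce top mod 11: now compute (5/11).
Reciprocity: 5 ≡ 1 and 11 ≡ 3 (mod 4), so (5/11) = +(11/5).
Reduce top mod 5: now compute (1/5).
Reached (1/5) = 1. Collecting the sign flips along the way, the symbol is -1.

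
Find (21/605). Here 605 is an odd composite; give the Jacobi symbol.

1

Reciprocity: 21 ≡ 1 and 605 ≡ 1 (mod 4), so (21/605) = +(605/21).
Reduce top mod 21: now compute (17/21).
Reciprocity: 17 ≡ 1 and 21 ≡ 1 (mod 4), so (17/21) = +(21/17).
Reduce top mod 17: now compute (4/17).
Pull out 2^2: since 17 ≡ 1 (mod 8), (2/17) = +1, so (2/17)^2 = +1.
Reached (1/17) = 1. Collecting the sign flips along the way, the symbol is +1.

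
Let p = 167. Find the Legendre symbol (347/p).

-1

First reduce: 347 ≡ 13 (mod 167).
Reciprocity: 13 ≡ 1 and 167 ≡ 3 (mod 4), so (13/167) = +(167/13).
Reduce top mod 13: now compute (11/13).
Reciprocity: 11 ≡ 3 and 13 ≡ 1 (mod 4), so (11/13) = +(13/11).
Reduce top mod 11: now compute (2/11).
Pull out 2: since 11 ≡ 3 (mod 8), (2/11) = -1.
Reached (1/11) = 1. Collecting the sign flips along the way, the symbol is -1.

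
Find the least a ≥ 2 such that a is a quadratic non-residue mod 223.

3

(2/223) = +1, so 2 is a residue.
(3/223) = −1, so 3 is the smallest positive non-residue mod 223.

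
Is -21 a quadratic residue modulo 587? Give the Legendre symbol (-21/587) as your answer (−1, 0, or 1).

First reduce: -21 ≡ 566 (mod 587).
Pull out 2: since 587 ≡ 3 (mod 8), (2/587) = -1.
Reciprocity: 283 ≡ 3 and 587 ≡ 3 (mod 4), so (283/587) = −(587/283).
Reduce top mod 283: now compute (21/283).
Reciprocity: 21 ≡ 1 and 283 ≡ 3 (mod 4), so (21/283) = +(283/21).
Reduce top mod 21: now compute (10/21).
Pull out 2: since 21 ≡ 5 (mod 8), (2/21) = -1.
Reciprocity: 5 ≡ 1 and 21 ≡ 1 (mod 4), so (5/21) = +(21/5).
Reduce top mod 5: now compute (1/5).
Reached (1/5) = 1. Collecting the sign flips along the way, the symbol is -1.

-1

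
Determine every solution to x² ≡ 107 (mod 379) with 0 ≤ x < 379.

186, 193

Since 379 ≡ 3 (mod 4), a square root of 107 is 107^((379+1)/4) = 107^95 mod 379.
Repeated squaring: 107^2≡79, 107^4≡177, 107^8≡251, 107^16≡87, 107^32≡368, 107^64≡121 (mod 379).
107^95 = 107^(64+16+8+4+2+1) ≡ 193 (mod 379).
Check: 193² = 37249 ≡ 107 (mod 379). The two roots are 186 and 193.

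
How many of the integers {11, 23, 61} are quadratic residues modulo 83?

3

(11/83) = +1 → QR.
(23/83) = +1 → QR.
(61/83) = +1 → QR.
Total quadratic residues among the 3: 3.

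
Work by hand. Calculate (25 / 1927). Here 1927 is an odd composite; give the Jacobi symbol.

Reciprocity: 25 ≡ 1 and 1927 ≡ 3 (mod 4), so (25/1927) = +(1927/25).
Reduce top mod 25: now compute (2/25).
Pull out 2: since 25 ≡ 1 (mod 8), (2/25) = +1.
Reached (1/25) = 1. Collecting the sign flips along the way, the symbol is +1.

1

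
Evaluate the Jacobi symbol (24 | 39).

Pull out 2^3: since 39 ≡ 7 (mod 8), (2/39) = +1, so (2/39)^3 = +1.
Reciprocity: 3 ≡ 3 and 39 ≡ 3 (mod 4), so (3/39) = −(39/3).
Reduce top mod 3: now compute (0/3).
Top reduces to 0: gcd > 1, so the symbol is 0.

0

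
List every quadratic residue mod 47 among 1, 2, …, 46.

1 2 3 4 6 7 8 9 12 14 16 17 18 21 24 25 27 28 32 34 36 37 42

Square k = 1,…,23 (k and 47−k give the same square):
1²=1, 2²=4, 3²=9, 4²=16, 5²=25, 6²=36, 7²≡2, 8²≡17, 9²≡34, 10²≡6, 11²≡27, 12²≡3, 13²≡28, 14²≡8, 15²≡37, 16²≡21, 17²≡7, 18²≡42, 19²≡32, 20²≡24, 21²≡18, 22²≡14, 23²≡12 (mod 47).
So the quadratic residues mod 47 are {1, 2, 3, 4, 6, 7, 8, 9, 12, 14, 16, 17, 18, 21, 24, 25, 27, 28, 32, 34, 36, 37, 42}.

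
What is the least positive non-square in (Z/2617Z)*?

(2/2617) = +1, so 2 is a residue.
(3/2617) = +1, so 3 is a residue.
(4/2617) = +1, so 4 is a residue.
(5/2617) = −1, so 5 is the smallest positive non-residue mod 2617.

5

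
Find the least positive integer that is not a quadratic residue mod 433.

5

(2/433) = +1, so 2 is a residue.
(3/433) = +1, so 3 is a residue.
(4/433) = +1, so 4 is a residue.
(5/433) = −1, so 5 is the smallest positive non-residue mod 433.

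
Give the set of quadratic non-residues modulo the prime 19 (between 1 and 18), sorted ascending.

Square k = 1,…,9 (k and 19−k give the same square):
1²=1, 2²=4, 3²=9, 4²=16, 5²≡6, 6²≡17, 7²≡11, 8²≡7, 9²≡5 (mod 19).
The residues are {1, 4, 5, 6, 7, 9, 11, 16, 17}; the non-residues are the remaining 9 nonzero classes.

2,3,8,10,12,13,14,15,18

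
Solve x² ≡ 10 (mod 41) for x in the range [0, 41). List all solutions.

41 ≡ 1 (mod 4), so we find a root by search.
Trying successive values, 16² = 256 ≡ 10 (mod 41). The other root is 41 − 16 = 25.

16, 25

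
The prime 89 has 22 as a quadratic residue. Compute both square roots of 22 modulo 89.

17, 72

89 ≡ 1 (mod 4), so we find a root by search.
Trying successive values, 17² = 289 ≡ 22 (mod 89). The other root is 89 − 17 = 72.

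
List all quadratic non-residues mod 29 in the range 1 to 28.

Square k = 1,…,14 (k and 29−k give the same square):
1²=1, 2²=4, 3²=9, 4²=16, 5²=25, 6²≡7, 7²≡20, 8²≡6, 9²≡23, 10²≡13, 11²≡5, 12²≡28, 13²≡24, 14²≡22 (mod 29).
The residues are {1, 4, 5, 6, 7, 9, 13, 16, 20, 22, 23, 24, 25, 28}; the non-residues are the remaining 14 nonzero classes.

2,3,8,10,11,12,14,15,17,18,19,21,26,27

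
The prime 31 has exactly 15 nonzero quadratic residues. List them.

1, 2, 4, 5, 7, 8, 9, 10, 14, 16, 18, 19, 20, 25, 28

Square k = 1,…,15 (k and 31−k give the same square):
1²=1, 2²=4, 3²=9, 4²=16, 5²=25, 6²≡5, 7²≡18, 8²≡2, 9²≡19, 10²≡7, 11²≡28, 12²≡20, 13²≡14, 14²≡10, 15²≡8 (mod 31).
So the quadratic residues mod 31 are {1, 2, 4, 5, 7, 8, 9, 10, 14, 16, 18, 19, 20, 25, 28}.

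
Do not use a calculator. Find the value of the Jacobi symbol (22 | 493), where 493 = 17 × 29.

-1

Pull out 2: since 493 ≡ 5 (mod 8), (2/493) = -1.
Reciprocity: 11 ≡ 3 and 493 ≡ 1 (mod 4), so (11/493) = +(493/11).
Reduce top mod 11: now compute (9/11).
Reciprocity: 9 ≡ 1 and 11 ≡ 3 (mod 4), so (9/11) = +(11/9).
Reduce top mod 9: now compute (2/9).
Pull out 2: since 9 ≡ 1 (mod 8), (2/9) = +1.
Reached (1/9) = 1. Collecting the sign flips along the way, the symbol is -1.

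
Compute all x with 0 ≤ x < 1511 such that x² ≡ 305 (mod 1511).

Since 1511 ≡ 3 (mod 4), a square root of 305 is 305^((1511+1)/4) = 305^378 mod 1511.
Repeated squaring: 305^2≡854, 305^4≡1014, 305^8≡716, 305^16≡427, 305^32≡1009, 305^64≡1178, 305^128≡586, 305^256≡399 (mod 1511).
305^378 = 305^(256+64+32+16+8+2) ≡ 669 (mod 1511).
Check: 669² = 447561 ≡ 305 (mod 1511). The two roots are 669 and 842.

669, 842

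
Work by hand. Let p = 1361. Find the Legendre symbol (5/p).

1

Reciprocity: 5 ≡ 1 and 1361 ≡ 1 (mod 4), so (5/1361) = +(1361/5).
Reduce top mod 5: now compute (1/5).
Reached (1/5) = 1. Collecting the sign flips along the way, the symbol is +1.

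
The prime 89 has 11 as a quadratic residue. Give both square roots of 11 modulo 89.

89 ≡ 1 (mod 4), so we find a root by search.
Trying successive values, 10² = 100 ≡ 11 (mod 89). The other root is 89 − 10 = 79.

10, 79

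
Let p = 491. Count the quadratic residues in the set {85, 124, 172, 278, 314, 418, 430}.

5

(85/491) = +1 → QR.
(124/491) = +1 → QR.
(172/491) = +1 → QR.
(278/491) = -1 → non-residue.
(314/491) = +1 → QR.
(418/491) = +1 → QR.
(430/491) = -1 → non-residue.
Total quadratic residues among the 7: 5.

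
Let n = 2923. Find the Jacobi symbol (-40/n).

-1

First reduce: -40 ≡ 2883 (mod 2923).
Reciprocity: 2883 ≡ 3 and 2923 ≡ 3 (mod 4), so (2883/2923) = −(2923/2883).
Reduce top mod 2883: now compute (40/2883).
Pull out 2^3: since 2883 ≡ 3 (mod 8), (2/2883) = -1, so (2/2883)^3 = -1.
Reciprocity: 5 ≡ 1 and 2883 ≡ 3 (mod 4), so (5/2883) = +(2883/5).
Reduce top mod 5: now compute (3/5).
Reciprocity: 3 ≡ 3 and 5 ≡ 1 (mod 4), so (3/5) = +(5/3).
Reduce top mod 3: now compute (2/3).
Pull out 2: since 3 ≡ 3 (mod 8), (2/3) = -1.
Reached (1/3) = 1. Collecting the sign flips along the way, the symbol is -1.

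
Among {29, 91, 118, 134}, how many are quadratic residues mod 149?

(29/149) = +1 → QR.
(91/149) = -1 → non-residue.
(118/149) = +1 → QR.
(134/149) = -1 → non-residue.
Total quadratic residues among the 4: 2.

2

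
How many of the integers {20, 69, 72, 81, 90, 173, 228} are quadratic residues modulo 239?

4

(20/239) = +1 → QR.
(69/239) = -1 → non-residue.
(72/239) = +1 → QR.
(81/239) = +1 → QR.
(90/239) = +1 → QR.
(173/239) = -1 → non-residue.
(228/239) = -1 → non-residue.
Total quadratic residues among the 7: 4.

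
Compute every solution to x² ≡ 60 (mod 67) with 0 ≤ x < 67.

23, 44

Since 67 ≡ 3 (mod 4), a square root of 60 is 60^((67+1)/4) = 60^17 mod 67.
Repeated squaring: 60^2≡49, 60^4≡56, 60^8≡54, 60^16≡35 (mod 67).
60^17 = 60^(16+1) ≡ 23 (mod 67).
Check: 23² = 529 ≡ 60 (mod 67). The two roots are 23 and 44.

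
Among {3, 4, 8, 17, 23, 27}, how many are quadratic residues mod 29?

2

(3/29) = -1 → non-residue.
(4/29) = +1 → QR.
(8/29) = -1 → non-residue.
(17/29) = -1 → non-residue.
(23/29) = +1 → QR.
(27/29) = -1 → non-residue.
Total quadratic residues among the 6: 2.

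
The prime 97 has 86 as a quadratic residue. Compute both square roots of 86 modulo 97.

38, 59

97 ≡ 1 (mod 4), so we find a root by search.
Trying successive values, 38² = 1444 ≡ 86 (mod 97). The other root is 97 − 38 = 59.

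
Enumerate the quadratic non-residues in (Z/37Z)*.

Square k = 1,…,18 (k and 37−k give the same square):
1²=1, 2²=4, 3²=9, 4²=16, 5²=25, 6²=36, 7²≡12, 8²≡27, 9²≡7, 10²≡26, 11²≡10, 12²≡33, 13²≡21, 14²≡11, 15²≡3, 16²≡34, 17²≡30, 18²≡28 (mod 37).
The residues are {1, 3, 4, 7, 9, 10, 11, 12, 16, 21, 25, 26, 27, 28, 30, 33, 34, 36}; the non-residues are the remaining 18 nonzero classes.

2, 5, 6, 8, 13, 14, 15, 17, 18, 19, 20, 22, 23, 24, 29, 31, 32, 35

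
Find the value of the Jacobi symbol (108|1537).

1

Pull out 2^2: since 1537 ≡ 1 (mod 8), (2/1537) = +1, so (2/1537)^2 = +1.
Reciprocity: 27 ≡ 3 and 1537 ≡ 1 (mod 4), so (27/1537) = +(1537/27).
Reduce top mod 27: now compute (25/27).
Reciprocity: 25 ≡ 1 and 27 ≡ 3 (mod 4), so (25/27) = +(27/25).
Reduce top mod 25: now compute (2/25).
Pull out 2: since 25 ≡ 1 (mod 8), (2/25) = +1.
Reached (1/25) = 1. Collecting the sign flips along the way, the symbol is +1.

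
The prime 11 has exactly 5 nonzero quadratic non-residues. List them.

2,6,7,8,10

Square k = 1,…,5 (k and 11−k give the same square):
1²=1, 2²=4, 3²=9, 4²≡5, 5²≡3 (mod 11).
The residues are {1, 3, 4, 5, 9}; the non-residues are the remaining 5 nonzero classes.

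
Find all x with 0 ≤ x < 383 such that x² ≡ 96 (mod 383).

191, 192

Since 383 ≡ 3 (mod 4), a square root of 96 is 96^((383+1)/4) = 96^96 mod 383.
Repeated squaring: 96^2≡24, 96^4≡193, 96^8≡98, 96^16≡29, 96^32≡75, 96^64≡263 (mod 383).
96^96 = 96^(64+32) ≡ 192 (mod 383).
Check: 192² = 36864 ≡ 96 (mod 383). The two roots are 191 and 192.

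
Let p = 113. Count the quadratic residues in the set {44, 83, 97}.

3

(44/113) = +1 → QR.
(83/113) = +1 → QR.
(97/113) = +1 → QR.
Total quadratic residues among the 3: 3.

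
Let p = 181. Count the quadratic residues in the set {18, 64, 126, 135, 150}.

3

(18/181) = -1 → non-residue.
(64/181) = +1 → QR.
(126/181) = +1 → QR.
(135/181) = +1 → QR.
(150/181) = -1 → non-residue.
Total quadratic residues among the 5: 3.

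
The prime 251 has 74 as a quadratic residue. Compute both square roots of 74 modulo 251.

Since 251 ≡ 3 (mod 4), a square root of 74 is 74^((251+1)/4) = 74^63 mod 251.
Repeated squaring: 74^2≡205, 74^4≡108, 74^8≡118, 74^16≡119, 74^32≡105 (mod 251).
74^63 = 74^(32+16+8+4+2+1) ≡ 227 (mod 251).
Check: 227² = 51529 ≡ 74 (mod 251). The two roots are 24 and 227.

24, 227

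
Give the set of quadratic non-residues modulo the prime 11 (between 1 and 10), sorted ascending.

Square k = 1,…,5 (k and 11−k give the same square):
1²=1, 2²=4, 3²=9, 4²≡5, 5²≡3 (mod 11).
The residues are {1, 3, 4, 5, 9}; the non-residues are the remaining 5 nonzero classes.

2 6 7 8 10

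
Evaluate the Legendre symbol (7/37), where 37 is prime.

Reciprocity: 7 ≡ 3 and 37 ≡ 1 (mod 4), so (7/37) = +(37/7).
Reduce top mod 7: now compute (2/7).
Pull out 2: since 7 ≡ 7 (mod 8), (2/7) = +1.
Reached (1/7) = 1. Collecting the sign flips along the way, the symbol is +1.

1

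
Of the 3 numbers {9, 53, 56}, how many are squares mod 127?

1

(9/127) = +1 → QR.
(53/127) = -1 → non-residue.
(56/127) = -1 → non-residue.
Total quadratic residues among the 3: 1.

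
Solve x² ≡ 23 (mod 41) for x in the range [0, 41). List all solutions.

8, 33

41 ≡ 1 (mod 4), so we find a root by search.
Trying successive values, 8² = 64 ≡ 23 (mod 41). The other root is 41 − 8 = 33.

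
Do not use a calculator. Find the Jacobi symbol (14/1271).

Pull out 2: since 1271 ≡ 7 (mod 8), (2/1271) = +1.
Reciprocity: 7 ≡ 3 and 1271 ≡ 3 (mod 4), so (7/1271) = −(1271/7).
Reduce top mod 7: now compute (4/7).
Pull out 2^2: since 7 ≡ 7 (mod 8), (2/7) = +1, so (2/7)^2 = +1.
Reached (1/7) = 1. Collecting the sign flips along the way, the symbol is -1.

-1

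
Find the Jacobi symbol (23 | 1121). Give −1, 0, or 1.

Reciprocity: 23 ≡ 3 and 1121 ≡ 1 (mod 4), so (23/1121) = +(1121/23).
Reduce top mod 23: now compute (17/23).
Reciprocity: 17 ≡ 1 and 23 ≡ 3 (mod 4), so (17/23) = +(23/17).
Reduce top mod 17: now compute (6/17).
Pull out 2: since 17 ≡ 1 (mod 8), (2/17) = +1.
Reciprocity: 3 ≡ 3 and 17 ≡ 1 (mod 4), so (3/17) = +(17/3).
Reduce top mod 3: now compute (2/3).
Pull out 2: since 3 ≡ 3 (mod 8), (2/3) = -1.
Reached (1/3) = 1. Collecting the sign flips along the way, the symbol is -1.

-1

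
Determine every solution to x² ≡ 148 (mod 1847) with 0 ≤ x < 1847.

298, 1549

Since 1847 ≡ 3 (mod 4), a square root of 148 is 148^((1847+1)/4) = 148^462 mod 1847.
Repeated squaring: 148^2≡1587, 148^4≡1108, 148^8≡1256, 148^16≡198, 148^32≡417, 148^64≡271, 148^128≡1408, 148^256≡633 (mod 1847).
148^462 = 148^(256+128+64+8+4+2) ≡ 1549 (mod 1847).
Check: 1549² = 2399401 ≡ 148 (mod 1847). The two roots are 298 and 1549.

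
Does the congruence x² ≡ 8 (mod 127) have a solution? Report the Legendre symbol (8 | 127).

1

Pull out 2^3: since 127 ≡ 7 (mod 8), (2/127) = +1, so (2/127)^3 = +1.
Reached (1/127) = 1. Collecting the sign flips along the way, the symbol is +1.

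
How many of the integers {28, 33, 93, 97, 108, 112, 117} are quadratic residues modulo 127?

(28/127) = -1 → non-residue.
(33/127) = -1 → non-residue.
(93/127) = -1 → non-residue.
(97/127) = -1 → non-residue.
(108/127) = -1 → non-residue.
(112/127) = -1 → non-residue.
(117/127) = +1 → QR.
Total quadratic residues among the 7: 1.

1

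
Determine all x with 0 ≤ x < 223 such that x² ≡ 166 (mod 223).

Since 223 ≡ 3 (mod 4), a square root of 166 is 166^((223+1)/4) = 166^56 mod 223.
Repeated squaring: 166^2≡127, 166^4≡73, 166^8≡200, 166^16≡83, 166^32≡199 (mod 223).
166^56 = 166^(32+16+8) ≡ 101 (mod 223).
Check: 101² = 10201 ≡ 166 (mod 223). The two roots are 101 and 122.

101, 122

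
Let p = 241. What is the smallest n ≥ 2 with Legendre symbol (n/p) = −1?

(2/241) = +1, so 2 is a residue.
(3/241) = +1, so 3 is a residue.
(4/241) = +1, so 4 is a residue.
(5/241) = +1, so 5 is a residue.
(6/241) = +1, so 6 is a residue.
(7/241) = −1, so 7 is the smallest positive non-residue mod 241.

7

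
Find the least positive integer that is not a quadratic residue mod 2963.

2

(2/2963) = −1, so 2 is the smallest positive non-residue mod 2963.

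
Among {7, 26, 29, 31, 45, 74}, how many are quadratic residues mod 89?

1

(7/89) = -1 → non-residue.
(26/89) = -1 → non-residue.
(29/89) = -1 → non-residue.
(31/89) = -1 → non-residue.
(45/89) = +1 → QR.
(74/89) = -1 → non-residue.
Total quadratic residues among the 6: 1.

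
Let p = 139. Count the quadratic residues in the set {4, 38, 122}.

(4/139) = +1 → QR.
(38/139) = +1 → QR.
(122/139) = +1 → QR.
Total quadratic residues among the 3: 3.

3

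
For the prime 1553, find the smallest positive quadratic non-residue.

3

(2/1553) = +1, so 2 is a residue.
(3/1553) = −1, so 3 is the smallest positive non-residue mod 1553.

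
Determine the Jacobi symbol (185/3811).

Reciprocity: 185 ≡ 1 and 3811 ≡ 3 (mod 4), so (185/3811) = +(3811/185).
Reduce top mod 185: now compute (111/185).
Reciprocity: 111 ≡ 3 and 185 ≡ 1 (mod 4), so (111/185) = +(185/111).
Reduce top mod 111: now compute (74/111).
Pull out 2: since 111 ≡ 7 (mod 8), (2/111) = +1.
Reciprocity: 37 ≡ 1 and 111 ≡ 3 (mod 4), so (37/111) = +(111/37).
Reduce top mod 37: now compute (0/37).
Top reduces to 0: gcd > 1, so the symbol is 0.

0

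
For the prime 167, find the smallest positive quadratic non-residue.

(2/167) = +1, so 2 is a residue.
(3/167) = +1, so 3 is a residue.
(4/167) = +1, so 4 is a residue.
(5/167) = −1, so 5 is the smallest positive non-residue mod 167.

5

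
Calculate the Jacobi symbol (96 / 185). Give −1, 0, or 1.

Pull out 2^5: since 185 ≡ 1 (mod 8), (2/185) = +1, so (2/185)^5 = +1.
Reciprocity: 3 ≡ 3 and 185 ≡ 1 (mod 4), so (3/185) = +(185/3).
Reduce top mod 3: now compute (2/3).
Pull out 2: since 3 ≡ 3 (mod 8), (2/3) = -1.
Reached (1/3) = 1. Collecting the sign flips along the way, the symbol is -1.

-1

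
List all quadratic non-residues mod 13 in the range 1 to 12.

Square k = 1,…,6 (k and 13−k give the same square):
1²=1, 2²=4, 3²=9, 4²≡3, 5²≡12, 6²≡10 (mod 13).
The residues are {1, 3, 4, 9, 10, 12}; the non-residues are the remaining 6 nonzero classes.

2 5 6 7 8 11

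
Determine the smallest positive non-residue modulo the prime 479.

(2/479) = +1, so 2 is a residue.
(3/479) = +1, so 3 is a residue.
(4/479) = +1, so 4 is a residue.
(5/479) = +1, so 5 is a residue.
(6/479) = +1, so 6 is a residue.
(7/479) = +1, so 7 is a residue.
(8/479) = +1, so 8 is a residue.
(9/479) = +1, so 9 is a residue.
(10/479) = +1, so 10 is a residue.
(11/479) = +1, so 11 is a residue.
(12/479) = +1, so 12 is a residue.
(13/479) = −1, so 13 is the smallest positive non-residue mod 479.

13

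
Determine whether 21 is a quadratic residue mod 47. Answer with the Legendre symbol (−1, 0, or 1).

Reciprocity: 21 ≡ 1 and 47 ≡ 3 (mod 4), so (21/47) = +(47/21).
Reduce top mod 21: now compute (5/21).
Reciprocity: 5 ≡ 1 and 21 ≡ 1 (mod 4), so (5/21) = +(21/5).
Reduce top mod 5: now compute (1/5).
Reached (1/5) = 1. Collecting the sign flips along the way, the symbol is +1.

1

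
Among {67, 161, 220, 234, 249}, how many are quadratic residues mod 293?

(67/293) = +1 → QR.
(161/293) = +1 → QR.
(220/293) = +1 → QR.
(234/293) = +1 → QR.
(249/293) = -1 → non-residue.
Total quadratic residues among the 5: 4.

4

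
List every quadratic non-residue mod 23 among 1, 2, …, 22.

5, 7, 10, 11, 14, 15, 17, 19, 20, 21, 22

Square k = 1,…,11 (k and 23−k give the same square):
1²=1, 2²=4, 3²=9, 4²=16, 5²≡2, 6²≡13, 7²≡3, 8²≡18, 9²≡12, 10²≡8, 11²≡6 (mod 23).
The residues are {1, 2, 3, 4, 6, 8, 9, 12, 13, 16, 18}; the non-residues are the remaining 11 nonzero classes.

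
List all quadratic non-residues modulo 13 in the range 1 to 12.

2 5 6 7 8 11

Square k = 1,…,6 (k and 13−k give the same square):
1²=1, 2²=4, 3²=9, 4²≡3, 5²≡12, 6²≡10 (mod 13).
The residues are {1, 3, 4, 9, 10, 12}; the non-residues are the remaining 6 nonzero classes.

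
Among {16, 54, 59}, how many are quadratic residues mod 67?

(16/67) = +1 → QR.
(54/67) = +1 → QR.
(59/67) = +1 → QR.
Total quadratic residues among the 3: 3.

3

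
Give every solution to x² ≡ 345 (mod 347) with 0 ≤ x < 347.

Since 347 ≡ 3 (mod 4), a square root of 345 is 345^((347+1)/4) = 345^87 mod 347.
Repeated squaring: 345^2≡4, 345^4≡16, 345^8≡256, 345^16≡300, 345^32≡127, 345^64≡167 (mod 347).
345^87 = 345^(64+16+4+2+1) ≡ 107 (mod 347).
Check: 107² = 11449 ≡ 345 (mod 347). The two roots are 107 and 240.

107, 240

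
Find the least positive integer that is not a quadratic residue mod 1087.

3

(2/1087) = +1, so 2 is a residue.
(3/1087) = −1, so 3 is the smallest positive non-residue mod 1087.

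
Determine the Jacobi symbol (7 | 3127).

Reciprocity: 7 ≡ 3 and 3127 ≡ 3 (mod 4), so (7/3127) = −(3127/7).
Reduce top mod 7: now compute (5/7).
Reciprocity: 5 ≡ 1 and 7 ≡ 3 (mod 4), so (5/7) = +(7/5).
Reduce top mod 5: now compute (2/5).
Pull out 2: since 5 ≡ 5 (mod 8), (2/5) = -1.
Reached (1/5) = 1. Collecting the sign flips along the way, the symbol is +1.

1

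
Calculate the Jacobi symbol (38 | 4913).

Pull out 2: since 4913 ≡ 1 (mod 8), (2/4913) = +1.
Reciprocity: 19 ≡ 3 and 4913 ≡ 1 (mod 4), so (19/4913) = +(4913/19).
Reduce top mod 19: now compute (11/19).
Reciprocity: 11 ≡ 3 and 19 ≡ 3 (mod 4), so (11/19) = −(19/11).
Reduce top mod 11: now compute (8/11).
Pull out 2^3: since 11 ≡ 3 (mod 8), (2/11) = -1, so (2/11)^3 = -1.
Reached (1/11) = 1. Collecting the sign flips along the way, the symbol is +1.

1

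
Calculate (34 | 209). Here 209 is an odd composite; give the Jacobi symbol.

Pull out 2: since 209 ≡ 1 (mod 8), (2/209) = +1.
Reciprocity: 17 ≡ 1 and 209 ≡ 1 (mod 4), so (17/209) = +(209/17).
Reduce top mod 17: now compute (5/17).
Reciprocity: 5 ≡ 1 and 17 ≡ 1 (mod 4), so (5/17) = +(17/5).
Reduce top mod 5: now compute (2/5).
Pull out 2: since 5 ≡ 5 (mod 8), (2/5) = -1.
Reached (1/5) = 1. Collecting the sign flips along the way, the symbol is -1.

-1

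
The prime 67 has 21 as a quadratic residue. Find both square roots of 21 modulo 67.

17, 50

Since 67 ≡ 3 (mod 4), a square root of 21 is 21^((67+1)/4) = 21^17 mod 67.
Repeated squaring: 21^2≡39, 21^4≡47, 21^8≡65, 21^16≡4 (mod 67).
21^17 = 21^(16+1) ≡ 17 (mod 67).
Check: 17² = 289 ≡ 21 (mod 67). The two roots are 17 and 50.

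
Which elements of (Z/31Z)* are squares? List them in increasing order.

1,2,4,5,7,8,9,10,14,16,18,19,20,25,28

Square k = 1,…,15 (k and 31−k give the same square):
1²=1, 2²=4, 3²=9, 4²=16, 5²=25, 6²≡5, 7²≡18, 8²≡2, 9²≡19, 10²≡7, 11²≡28, 12²≡20, 13²≡14, 14²≡10, 15²≡8 (mod 31).
So the quadratic residues mod 31 are {1, 2, 4, 5, 7, 8, 9, 10, 14, 16, 18, 19, 20, 25, 28}.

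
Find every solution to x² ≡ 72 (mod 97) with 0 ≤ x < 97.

97 ≡ 1 (mod 4), so we find a root by search.
Trying successive values, 13² = 169 ≡ 72 (mod 97). The other root is 97 − 13 = 84.

13, 84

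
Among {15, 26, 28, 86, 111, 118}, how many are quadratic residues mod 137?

(15/137) = +1 → QR.
(26/137) = -1 → non-residue.
(28/137) = +1 → QR.
(86/137) = -1 → non-residue.
(111/137) = -1 → non-residue.
(118/137) = +1 → QR.
Total quadratic residues among the 6: 3.

3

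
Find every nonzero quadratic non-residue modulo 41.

Square k = 1,…,20 (k and 41−k give the same square):
1²=1, 2²=4, 3²=9, 4²=16, 5²=25, 6²=36, 7²≡8, 8²≡23, 9²≡40, 10²≡18, 11²≡39, 12²≡21, 13²≡5, 14²≡32, 15²≡20, 16²≡10, 17²≡2, 18²≡37, 19²≡33, 20²≡31 (mod 41).
The residues are {1, 2, 4, 5, 8, 9, 10, 16, 18, 20, 21, 23, 25, 31, 32, 33, 36, 37, 39, 40}; the non-residues are the remaining 20 nonzero classes.

3, 6, 7, 11, 12, 13, 14, 15, 17, 19, 22, 24, 26, 27, 28, 29, 30, 34, 35, 38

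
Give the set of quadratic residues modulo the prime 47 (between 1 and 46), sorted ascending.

Square k = 1,…,23 (k and 47−k give the same square):
1²=1, 2²=4, 3²=9, 4²=16, 5²=25, 6²=36, 7²≡2, 8²≡17, 9²≡34, 10²≡6, 11²≡27, 12²≡3, 13²≡28, 14²≡8, 15²≡37, 16²≡21, 17²≡7, 18²≡42, 19²≡32, 20²≡24, 21²≡18, 22²≡14, 23²≡12 (mod 47).
So the quadratic residues mod 47 are {1, 2, 3, 4, 6, 7, 8, 9, 12, 14, 16, 17, 18, 21, 24, 25, 27, 28, 32, 34, 36, 37, 42}.

1, 2, 3, 4, 6, 7, 8, 9, 12, 14, 16, 17, 18, 21, 24, 25, 27, 28, 32, 34, 36, 37, 42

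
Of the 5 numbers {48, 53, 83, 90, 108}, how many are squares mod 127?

0

(48/127) = -1 → non-residue.
(53/127) = -1 → non-residue.
(83/127) = -1 → non-residue.
(90/127) = -1 → non-residue.
(108/127) = -1 → non-residue.
Total quadratic residues among the 5: 0.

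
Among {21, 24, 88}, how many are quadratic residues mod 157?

(21/157) = -1 → non-residue.
(24/157) = -1 → non-residue.
(88/157) = -1 → non-residue.
Total quadratic residues among the 3: 0.

0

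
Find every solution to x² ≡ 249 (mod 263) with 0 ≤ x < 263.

81, 182

Since 263 ≡ 3 (mod 4), a square root of 249 is 249^((263+1)/4) = 249^66 mod 263.
Repeated squaring: 249^2≡196, 249^4≡18, 249^8≡61, 249^16≡39, 249^32≡206, 249^64≡93 (mod 263).
249^66 = 249^(64+2) ≡ 81 (mod 263).
Check: 81² = 6561 ≡ 249 (mod 263). The two roots are 81 and 182.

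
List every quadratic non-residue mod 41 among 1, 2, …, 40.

Square k = 1,…,20 (k and 41−k give the same square):
1²=1, 2²=4, 3²=9, 4²=16, 5²=25, 6²=36, 7²≡8, 8²≡23, 9²≡40, 10²≡18, 11²≡39, 12²≡21, 13²≡5, 14²≡32, 15²≡20, 16²≡10, 17²≡2, 18²≡37, 19²≡33, 20²≡31 (mod 41).
The residues are {1, 2, 4, 5, 8, 9, 10, 16, 18, 20, 21, 23, 25, 31, 32, 33, 36, 37, 39, 40}; the non-residues are the remaining 20 nonzero classes.

3 6 7 11 12 13 14 15 17 19 22 24 26 27 28 29 30 34 35 38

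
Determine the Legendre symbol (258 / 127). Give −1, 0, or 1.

1

First reduce: 258 ≡ 4 (mod 127).
Pull out 2^2: since 127 ≡ 7 (mod 8), (2/127) = +1, so (2/127)^2 = +1.
Reached (1/127) = 1. Collecting the sign flips along the way, the symbol is +1.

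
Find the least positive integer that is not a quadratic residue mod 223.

3

(2/223) = +1, so 2 is a residue.
(3/223) = −1, so 3 is the smallest positive non-residue mod 223.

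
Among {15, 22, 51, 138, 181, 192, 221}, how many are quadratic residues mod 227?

3

(15/227) = -1 → non-residue.
(22/227) = -1 → non-residue.
(51/227) = -1 → non-residue.
(138/227) = -1 → non-residue.
(181/227) = +1 → QR.
(192/227) = +1 → QR.
(221/227) = +1 → QR.
Total quadratic residues among the 7: 3.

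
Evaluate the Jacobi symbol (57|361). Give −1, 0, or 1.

0

Reciprocity: 57 ≡ 1 and 361 ≡ 1 (mod 4), so (57/361) = +(361/57).
Reduce top mod 57: now compute (19/57).
Reciprocity: 19 ≡ 3 and 57 ≡ 1 (mod 4), so (19/57) = +(57/19).
Reduce top mod 19: now compute (0/19).
Top reduces to 0: gcd > 1, so the symbol is 0.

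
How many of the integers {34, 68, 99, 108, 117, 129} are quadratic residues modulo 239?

4

(34/239) = +1 → QR.
(68/239) = +1 → QR.
(99/239) = +1 → QR.
(108/239) = +1 → QR.
(117/239) = -1 → non-residue.
(129/239) = -1 → non-residue.
Total quadratic residues among the 6: 4.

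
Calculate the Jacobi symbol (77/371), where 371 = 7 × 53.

0

Reciprocity: 77 ≡ 1 and 371 ≡ 3 (mod 4), so (77/371) = +(371/77).
Reduce top mod 77: now compute (63/77).
Reciprocity: 63 ≡ 3 and 77 ≡ 1 (mod 4), so (63/77) = +(77/63).
Reduce top mod 63: now compute (14/63).
Pull out 2: since 63 ≡ 7 (mod 8), (2/63) = +1.
Reciprocity: 7 ≡ 3 and 63 ≡ 3 (mod 4), so (7/63) = −(63/7).
Reduce top mod 7: now compute (0/7).
Top reduces to 0: gcd > 1, so the symbol is 0.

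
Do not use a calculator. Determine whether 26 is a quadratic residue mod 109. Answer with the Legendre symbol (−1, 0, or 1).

1

Pull out 2: since 109 ≡ 5 (mod 8), (2/109) = -1.
Reciprocity: 13 ≡ 1 and 109 ≡ 1 (mod 4), so (13/109) = +(109/13).
Reduce top mod 13: now compute (5/13).
Reciprocity: 5 ≡ 1 and 13 ≡ 1 (mod 4), so (5/13) = +(13/5).
Reduce top mod 5: now compute (3/5).
Reciprocity: 3 ≡ 3 and 5 ≡ 1 (mod 4), so (3/5) = +(5/3).
Reduce top mod 3: now compute (2/3).
Pull out 2: since 3 ≡ 3 (mod 8), (2/3) = -1.
Reached (1/3) = 1. Collecting the sign flips along the way, the symbol is +1.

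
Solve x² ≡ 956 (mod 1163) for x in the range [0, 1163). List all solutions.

501, 662

Since 1163 ≡ 3 (mod 4), a square root of 956 is 956^((1163+1)/4) = 956^291 mod 1163.
Repeated squaring: 956^2≡981, 956^4≡560, 956^8≡753, 956^16≡628, 956^32≡127, 956^64≡1010, 956^128≡149, 956^256≡104 (mod 1163).
956^291 = 956^(256+32+2+1) ≡ 501 (mod 1163).
Check: 501² = 251001 ≡ 956 (mod 1163). The two roots are 501 and 662.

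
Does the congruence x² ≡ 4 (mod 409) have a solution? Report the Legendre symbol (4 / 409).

1

Pull out 2^2: since 409 ≡ 1 (mod 8), (2/409) = +1, so (2/409)^2 = +1.
Reached (1/409) = 1. Collecting the sign flips along the way, the symbol is +1.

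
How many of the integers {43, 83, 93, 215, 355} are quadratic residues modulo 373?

3

(43/373) = -1 → non-residue.
(83/373) = +1 → QR.
(93/373) = +1 → QR.
(215/373) = +1 → QR.
(355/373) = -1 → non-residue.
Total quadratic residues among the 5: 3.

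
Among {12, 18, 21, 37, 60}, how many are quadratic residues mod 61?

2

(12/61) = +1 → QR.
(18/61) = -1 → non-residue.
(21/61) = -1 → non-residue.
(37/61) = -1 → non-residue.
(60/61) = +1 → QR.
Total quadratic residues among the 5: 2.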